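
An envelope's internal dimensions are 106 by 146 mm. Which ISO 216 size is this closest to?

A6 (105 × 148 mm)

Aspect ratio 146/106 ≈ 1.377 (ISO target is √2 ≈ 1.414).
In the A-series (A0 area = 1 m²): A6 = 105 × 148 mm.
Off by 3 mm total — nearest standard size.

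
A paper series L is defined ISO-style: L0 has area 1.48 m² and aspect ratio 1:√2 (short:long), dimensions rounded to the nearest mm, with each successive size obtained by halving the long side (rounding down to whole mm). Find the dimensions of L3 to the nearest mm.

361 × 511 mm

Let L0's short side be w mm. w · w√2 = 1.48 m² = 1,480,000 mm², so w ≈ 1023.0 mm and w√2 ≈ 1446.7 mm → L0 = 1023 × 1447 mm.
L1: ⌊1447/2⌋ × 1023 = 723 × 1023 mm
L2: ⌊1023/2⌋ × 723 = 511 × 723 mm
L3: ⌊723/2⌋ × 511 = 361 × 511 mm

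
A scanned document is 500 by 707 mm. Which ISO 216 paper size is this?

B2 (500 × 707 mm)

Aspect ratio 707/500 ≈ 1.414 — close to the ISO √2 ≈ 1.414.
In the B-series (B0 = 1000 × 1414 mm): B2 = 500 × 707 mm.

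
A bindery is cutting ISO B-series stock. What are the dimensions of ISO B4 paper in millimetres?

250 × 353 mm

B0 = 1000 × 1414 mm (B0 has a 1000 mm short side, aspect 1:√2).
B1: ⌊1414/2⌋ × 1000 = 707 × 1000 mm
B2: ⌊1000/2⌋ × 707 = 500 × 707 mm
B3: ⌊707/2⌋ × 500 = 353 × 500 mm
B4: ⌊500/2⌋ × 353 = 250 × 353 mm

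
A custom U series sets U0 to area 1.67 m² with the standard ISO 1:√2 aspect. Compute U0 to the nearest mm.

1087 × 1537 mm

Let the short side be w mm. Then w · w√2 = 1.67 m² = 1,670,000 mm².
w² = 1,670,000/√2, so w ≈ 1086.7 mm; long side = w√2 ≈ 1536.8 mm.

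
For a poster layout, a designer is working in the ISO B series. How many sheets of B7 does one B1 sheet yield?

64

B1 = 707 × 1000 mm; B7 = 88 × 125 mm.
Each halving step doubles the count; 6 steps from B1 to B7.
2^6 = 64.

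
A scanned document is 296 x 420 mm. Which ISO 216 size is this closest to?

Aspect ratio 420/296 ≈ 1.419 — close to the ISO √2 ≈ 1.414.
In the A-series (A0 area = 1 m²): A3 = 297 × 420 mm.
Off by 1 mm total — nearest standard size.

A3 (297 × 420 mm)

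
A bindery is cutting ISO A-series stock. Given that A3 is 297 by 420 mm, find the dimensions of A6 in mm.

A4: ⌊420/2⌋ × 297 = 210 × 297 mm
A5: ⌊297/2⌋ × 210 = 148 × 210 mm
A6: ⌊210/2⌋ × 148 = 105 × 148 mm

105 × 148 mm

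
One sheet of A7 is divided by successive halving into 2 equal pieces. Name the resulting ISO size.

A8

2 = 2^1, so 1 halving step.
A7 → A8 → … → A8 after 1 step.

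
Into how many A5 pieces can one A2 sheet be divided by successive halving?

8

Each ISO step halves the sheet: 1 × A2 → 2 × A3 → 4 × A4 → 8 × A5
From A2 to A5 is 3 halving steps: 2^3 = 8.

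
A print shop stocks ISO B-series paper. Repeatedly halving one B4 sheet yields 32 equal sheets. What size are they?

32 = 2^5, so 5 halving steps.
B4 → B5 → … → B9 after 5 steps.

B9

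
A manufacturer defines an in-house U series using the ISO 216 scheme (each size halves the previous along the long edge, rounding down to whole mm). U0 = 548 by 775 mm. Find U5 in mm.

U1: ⌊775/2⌋ × 548 = 387 × 548 mm
U2: ⌊548/2⌋ × 387 = 274 × 387 mm
U3: ⌊387/2⌋ × 274 = 193 × 274 mm
U4: ⌊274/2⌋ × 193 = 137 × 193 mm
U5: ⌊193/2⌋ × 137 = 96 × 137 mm

96 × 137 mm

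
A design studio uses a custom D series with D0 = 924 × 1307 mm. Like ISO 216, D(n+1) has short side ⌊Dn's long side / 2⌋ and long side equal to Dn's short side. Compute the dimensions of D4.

D1 = 653 × 924 mm (from D0 by 1 halving).
D2: ⌊924/2⌋ × 653 = 462 × 653 mm
D3: ⌊653/2⌋ × 462 = 326 × 462 mm
D4: ⌊462/2⌋ × 326 = 231 × 326 mm

231 × 326 mm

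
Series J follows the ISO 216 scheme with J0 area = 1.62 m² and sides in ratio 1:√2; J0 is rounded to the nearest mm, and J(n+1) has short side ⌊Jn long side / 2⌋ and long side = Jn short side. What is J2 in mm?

Let J0's short side be w mm. w · w√2 = 1.62 m² = 1,620,000 mm², so w ≈ 1070.3 mm and w√2 ≈ 1513.6 mm → J0 = 1070 × 1514 mm.
J1: ⌊1514/2⌋ × 1070 = 757 × 1070 mm
J2: ⌊1070/2⌋ × 757 = 535 × 757 mm

535 × 757 mm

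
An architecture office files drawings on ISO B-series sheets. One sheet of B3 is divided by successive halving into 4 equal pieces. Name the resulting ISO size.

B5

4 = 2^2, so 2 halving steps.
B3 → B4 → … → B5 after 2 steps.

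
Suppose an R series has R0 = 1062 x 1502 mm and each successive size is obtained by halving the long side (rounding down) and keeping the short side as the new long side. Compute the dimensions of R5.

187 × 265 mm

R1 = 751 × 1062 mm (from R0 by 1 halving).
R2: ⌊1062/2⌋ × 751 = 531 × 751 mm
R3: ⌊751/2⌋ × 531 = 375 × 531 mm
R4: ⌊531/2⌋ × 375 = 265 × 375 mm
R5: ⌊375/2⌋ × 265 = 187 × 265 mm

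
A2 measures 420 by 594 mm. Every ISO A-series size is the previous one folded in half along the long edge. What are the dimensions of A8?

52 × 74 mm

A3: ⌊594/2⌋ × 420 = 297 × 420 mm
A4: ⌊420/2⌋ × 297 = 210 × 297 mm
A5: ⌊297/2⌋ × 210 = 148 × 210 mm
A6: ⌊210/2⌋ × 148 = 105 × 148 mm
A7: ⌊148/2⌋ × 105 = 74 × 105 mm
A8: ⌊105/2⌋ × 74 = 52 × 74 mm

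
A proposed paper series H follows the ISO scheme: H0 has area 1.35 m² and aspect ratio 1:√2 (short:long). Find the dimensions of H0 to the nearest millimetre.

Let the short side be w mm. Then w · w√2 = 1.35 m² = 1,350,000 mm².
w² = 1,350,000/√2, so w ≈ 977.0 mm; long side = w√2 ≈ 1381.7 mm.

977 × 1382 mm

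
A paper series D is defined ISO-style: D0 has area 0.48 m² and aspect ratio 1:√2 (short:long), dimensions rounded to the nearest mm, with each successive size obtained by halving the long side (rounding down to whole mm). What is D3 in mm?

Let D0's short side be w mm. w · w√2 = 0.48 m² = 480,000 mm², so w ≈ 582.6 mm and w√2 ≈ 823.9 mm → D0 = 583 × 824 mm.
D1: ⌊824/2⌋ × 583 = 412 × 583 mm
D2: ⌊583/2⌋ × 412 = 291 × 412 mm
D3: ⌊412/2⌋ × 291 = 206 × 291 mm

206 × 291 mm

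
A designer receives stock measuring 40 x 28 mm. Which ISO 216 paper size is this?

Aspect ratio 40/28 ≈ 1.429 — close to the ISO √2 ≈ 1.414.
In the C-series (envelope sizes, between A and B): C10 = 28 × 40 mm.

C10 (28 × 40 mm)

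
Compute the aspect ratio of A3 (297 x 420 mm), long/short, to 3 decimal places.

1.414

420 / 297 = 1.414
Matches √2 ≈ 1.414 — the ISO 216 defining ratio.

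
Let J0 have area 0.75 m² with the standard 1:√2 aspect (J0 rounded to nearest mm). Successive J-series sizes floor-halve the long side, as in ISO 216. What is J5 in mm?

128 × 182 mm

Let J0's short side be w mm. w · w√2 = 0.75 m² = 750,000 mm², so w ≈ 728.2 mm and w√2 ≈ 1029.9 mm → J0 = 728 × 1030 mm.
J1: ⌊1030/2⌋ × 728 = 515 × 728 mm
J2: ⌊728/2⌋ × 515 = 364 × 515 mm
J3: ⌊515/2⌋ × 364 = 257 × 364 mm
J4: ⌊364/2⌋ × 257 = 182 × 257 mm
J5: ⌊257/2⌋ × 182 = 128 × 182 mm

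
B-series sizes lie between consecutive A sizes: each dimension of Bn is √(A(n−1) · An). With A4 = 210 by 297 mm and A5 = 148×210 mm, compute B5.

176 × 250 mm

Short side: √(210 · 148) = √31080 ≈ 176.3 → 176 mm
Long side: √(297 · 210) = √62370 ≈ 249.7 → 250 mm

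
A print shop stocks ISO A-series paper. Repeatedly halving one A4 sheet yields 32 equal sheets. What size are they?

32 = 2^5, so 5 halving steps.
A4 → A5 → … → A9 after 5 steps.

A9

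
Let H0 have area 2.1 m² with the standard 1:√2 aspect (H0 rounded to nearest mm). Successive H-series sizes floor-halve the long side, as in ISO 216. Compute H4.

Let H0's short side be w mm. w · w√2 = 2.1 m² = 2,100,000 mm², so w ≈ 1218.6 mm and w√2 ≈ 1723.3 mm → H0 = 1219 × 1723 mm.
H1: ⌊1723/2⌋ × 1219 = 861 × 1219 mm
H2: ⌊1219/2⌋ × 861 = 609 × 861 mm
H3: ⌊861/2⌋ × 609 = 430 × 609 mm
H4: ⌊609/2⌋ × 430 = 304 × 430 mm

304 × 430 mm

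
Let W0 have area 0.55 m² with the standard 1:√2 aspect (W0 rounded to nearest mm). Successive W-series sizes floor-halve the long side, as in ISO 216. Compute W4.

156 × 220 mm

Let W0's short side be w mm. w · w√2 = 0.55 m² = 550,000 mm², so w ≈ 623.6 mm and w√2 ≈ 881.9 mm → W0 = 624 × 882 mm.
W1: ⌊882/2⌋ × 624 = 441 × 624 mm
W2: ⌊624/2⌋ × 441 = 312 × 441 mm
W3: ⌊441/2⌋ × 312 = 220 × 312 mm
W4: ⌊312/2⌋ × 220 = 156 × 220 mm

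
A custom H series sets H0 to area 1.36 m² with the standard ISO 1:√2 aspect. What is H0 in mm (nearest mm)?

Let the short side be w mm. Then w · w√2 = 1.36 m² = 1,360,000 mm².
w² = 1,360,000/√2, so w ≈ 980.6 mm; long side = w√2 ≈ 1386.8 mm.

981 × 1387 mm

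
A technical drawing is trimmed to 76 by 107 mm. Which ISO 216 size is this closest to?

A7 (74 × 105 mm)

Aspect ratio 107/76 ≈ 1.408 — close to the ISO √2 ≈ 1.414.
In the A-series (A0 area = 1 m²): A7 = 74 × 105 mm.
Off by 4 mm total — nearest standard size.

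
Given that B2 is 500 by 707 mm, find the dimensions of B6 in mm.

B3: ⌊707/2⌋ × 500 = 353 × 500 mm
B4: ⌊500/2⌋ × 353 = 250 × 353 mm
B5: ⌊353/2⌋ × 250 = 176 × 250 mm
B6: ⌊250/2⌋ × 176 = 125 × 176 mm

125 × 176 mm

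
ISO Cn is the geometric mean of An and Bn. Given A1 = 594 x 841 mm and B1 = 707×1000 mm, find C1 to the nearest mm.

Short side: √(594 · 707) = √419958 ≈ 648.0 → 648 mm
Long side: √(841 · 1000) = √841000 ≈ 917.1 → 917 mm

648 × 917 mm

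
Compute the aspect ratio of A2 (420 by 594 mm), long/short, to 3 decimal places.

594 / 420 = 1.414
Matches √2 ≈ 1.414 — the ISO 216 defining ratio.

1.414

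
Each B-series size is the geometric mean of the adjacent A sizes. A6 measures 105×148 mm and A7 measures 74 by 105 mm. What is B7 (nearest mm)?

88 × 125 mm

Short side: √(105 · 74) = √7770 ≈ 88.1 → 88 mm
Long side: √(148 · 105) = √15540 ≈ 124.7 → 125 mm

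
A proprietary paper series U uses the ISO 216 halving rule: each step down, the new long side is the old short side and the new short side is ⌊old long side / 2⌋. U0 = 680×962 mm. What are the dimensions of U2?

340 × 481 mm

U1: ⌊962/2⌋ × 680 = 481 × 680 mm
U2: ⌊680/2⌋ × 481 = 340 × 481 mm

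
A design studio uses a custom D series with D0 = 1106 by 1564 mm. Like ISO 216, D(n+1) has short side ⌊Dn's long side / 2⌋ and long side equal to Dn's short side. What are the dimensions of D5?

D1: ⌊1564/2⌋ × 1106 = 782 × 1106 mm
D2: ⌊1106/2⌋ × 782 = 553 × 782 mm
D3: ⌊782/2⌋ × 553 = 391 × 553 mm
D4: ⌊553/2⌋ × 391 = 276 × 391 mm
D5: ⌊391/2⌋ × 276 = 195 × 276 mm

195 × 276 mm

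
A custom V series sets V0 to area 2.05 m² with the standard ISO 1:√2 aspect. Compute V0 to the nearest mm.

Let the short side be w mm. Then w · w√2 = 2.05 m² = 2,050,000 mm².
w² = 2,050,000/√2, so w ≈ 1204.0 mm; long side = w√2 ≈ 1702.7 mm.

1204 × 1703 mm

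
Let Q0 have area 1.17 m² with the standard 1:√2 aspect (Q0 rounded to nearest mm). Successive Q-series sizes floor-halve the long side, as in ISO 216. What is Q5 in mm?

Let Q0's short side be w mm. w · w√2 = 1.17 m² = 1,170,000 mm², so w ≈ 909.6 mm and w√2 ≈ 1286.3 mm → Q0 = 910 × 1286 mm.
Q1: ⌊1286/2⌋ × 910 = 643 × 910 mm
Q2: ⌊910/2⌋ × 643 = 455 × 643 mm
Q3: ⌊643/2⌋ × 455 = 321 × 455 mm
Q4: ⌊455/2⌋ × 321 = 227 × 321 mm
Q5: ⌊321/2⌋ × 227 = 160 × 227 mm

160 × 227 mm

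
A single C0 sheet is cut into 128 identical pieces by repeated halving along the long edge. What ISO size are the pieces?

C7

128 = 2^7, so 7 halving steps.
C0 → C1 → … → C7 after 7 steps.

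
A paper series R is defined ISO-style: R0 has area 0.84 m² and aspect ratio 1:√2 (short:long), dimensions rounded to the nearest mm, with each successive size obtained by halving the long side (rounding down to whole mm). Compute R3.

Let R0's short side be w mm. w · w√2 = 0.84 m² = 840,000 mm², so w ≈ 770.7 mm and w√2 ≈ 1089.9 mm → R0 = 771 × 1090 mm.
R1: ⌊1090/2⌋ × 771 = 545 × 771 mm
R2: ⌊771/2⌋ × 545 = 385 × 545 mm
R3: ⌊545/2⌋ × 385 = 272 × 385 mm

272 × 385 mm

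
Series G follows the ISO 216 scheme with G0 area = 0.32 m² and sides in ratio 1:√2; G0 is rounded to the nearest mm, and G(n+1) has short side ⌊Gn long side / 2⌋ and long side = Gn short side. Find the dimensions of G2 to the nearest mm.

238 × 336 mm

Let G0's short side be w mm. w · w√2 = 0.32 m² = 320,000 mm², so w ≈ 475.7 mm and w√2 ≈ 672.7 mm → G0 = 476 × 673 mm.
G1: ⌊673/2⌋ × 476 = 336 × 476 mm
G2: ⌊476/2⌋ × 336 = 238 × 336 mm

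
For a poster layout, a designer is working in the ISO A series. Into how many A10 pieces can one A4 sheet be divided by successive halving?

A4 = 210 × 297 mm; A10 = 26 × 37 mm.
Each halving step doubles the count; 6 steps from A4 to A10.
2^6 = 64.

64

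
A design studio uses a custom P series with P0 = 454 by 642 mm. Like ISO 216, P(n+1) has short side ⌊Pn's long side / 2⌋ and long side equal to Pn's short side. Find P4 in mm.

P1: ⌊642/2⌋ × 454 = 321 × 454 mm
P2: ⌊454/2⌋ × 321 = 227 × 321 mm
P3: ⌊321/2⌋ × 227 = 160 × 227 mm
P4: ⌊227/2⌋ × 160 = 113 × 160 mm

113 × 160 mm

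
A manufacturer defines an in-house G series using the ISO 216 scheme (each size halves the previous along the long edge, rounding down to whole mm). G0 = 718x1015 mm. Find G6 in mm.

G1: ⌊1015/2⌋ × 718 = 507 × 718 mm
G2: ⌊718/2⌋ × 507 = 359 × 507 mm
G3: ⌊507/2⌋ × 359 = 253 × 359 mm
G4: ⌊359/2⌋ × 253 = 179 × 253 mm
G5: ⌊253/2⌋ × 179 = 126 × 179 mm
G6: ⌊179/2⌋ × 126 = 89 × 126 mm

89 × 126 mm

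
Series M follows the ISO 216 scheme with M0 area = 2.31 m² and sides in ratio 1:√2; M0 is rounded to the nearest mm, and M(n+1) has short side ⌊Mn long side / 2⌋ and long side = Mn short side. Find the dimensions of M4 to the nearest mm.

319 × 451 mm

Let M0's short side be w mm. w · w√2 = 2.31 m² = 2,310,000 mm², so w ≈ 1278.1 mm and w√2 ≈ 1807.4 mm → M0 = 1278 × 1807 mm.
M1: ⌊1807/2⌋ × 1278 = 903 × 1278 mm
M2: ⌊1278/2⌋ × 903 = 639 × 903 mm
M3: ⌊903/2⌋ × 639 = 451 × 639 mm
M4: ⌊639/2⌋ × 451 = 319 × 451 mm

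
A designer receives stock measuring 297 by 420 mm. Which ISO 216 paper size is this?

Aspect ratio 420/297 ≈ 1.414 — close to the ISO √2 ≈ 1.414.
In the A-series (A0 area = 1 m²): A3 = 297 × 420 mm.

A3 (297 × 420 mm)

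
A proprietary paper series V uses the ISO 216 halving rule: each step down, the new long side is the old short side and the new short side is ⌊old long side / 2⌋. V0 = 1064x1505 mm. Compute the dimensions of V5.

188 × 266 mm

V1: ⌊1505/2⌋ × 1064 = 752 × 1064 mm
V2: ⌊1064/2⌋ × 752 = 532 × 752 mm
V3: ⌊752/2⌋ × 532 = 376 × 532 mm
V4: ⌊532/2⌋ × 376 = 266 × 376 mm
V5: ⌊376/2⌋ × 266 = 188 × 266 mm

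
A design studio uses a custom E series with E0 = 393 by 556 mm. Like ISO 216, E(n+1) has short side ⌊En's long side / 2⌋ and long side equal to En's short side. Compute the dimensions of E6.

E1: ⌊556/2⌋ × 393 = 278 × 393 mm
E2: ⌊393/2⌋ × 278 = 196 × 278 mm
E3: ⌊278/2⌋ × 196 = 139 × 196 mm
E4: ⌊196/2⌋ × 139 = 98 × 139 mm
E5: ⌊139/2⌋ × 98 = 69 × 98 mm
E6: ⌊98/2⌋ × 69 = 49 × 69 mm

49 × 69 mm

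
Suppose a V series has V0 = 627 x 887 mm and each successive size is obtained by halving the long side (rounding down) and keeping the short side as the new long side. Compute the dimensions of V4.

156 × 221 mm

V1 = 443 × 627 mm (from V0 by 1 halving).
V2: ⌊627/2⌋ × 443 = 313 × 443 mm
V3: ⌊443/2⌋ × 313 = 221 × 313 mm
V4: ⌊313/2⌋ × 221 = 156 × 221 mm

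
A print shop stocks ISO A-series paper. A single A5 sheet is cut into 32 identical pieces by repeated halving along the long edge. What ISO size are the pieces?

A10

32 = 2^5, so 5 halving steps.
A5 → A6 → … → A10 after 5 steps.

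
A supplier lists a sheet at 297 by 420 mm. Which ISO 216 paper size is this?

A3 (297 × 420 mm)

Aspect ratio 420/297 ≈ 1.414 — close to the ISO √2 ≈ 1.414.
In the A-series (A0 area = 1 m²): A3 = 297 × 420 mm.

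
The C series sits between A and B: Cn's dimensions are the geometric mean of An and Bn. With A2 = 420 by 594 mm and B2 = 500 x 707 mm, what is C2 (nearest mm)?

458 × 648 mm

Short side: √(420 · 500) = √210000 ≈ 458.3 → 458 mm
Long side: √(594 · 707) = √419958 ≈ 648.0 → 648 mm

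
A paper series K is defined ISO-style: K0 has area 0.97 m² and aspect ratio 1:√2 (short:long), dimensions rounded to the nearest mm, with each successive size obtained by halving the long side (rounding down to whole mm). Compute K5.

Let K0's short side be w mm. w · w√2 = 0.97 m² = 970,000 mm², so w ≈ 828.2 mm and w√2 ≈ 1171.2 mm → K0 = 828 × 1171 mm.
K1: ⌊1171/2⌋ × 828 = 585 × 828 mm
K2: ⌊828/2⌋ × 585 = 414 × 585 mm
K3: ⌊585/2⌋ × 414 = 292 × 414 mm
K4: ⌊414/2⌋ × 292 = 207 × 292 mm
K5: ⌊292/2⌋ × 207 = 146 × 207 mm

146 × 207 mm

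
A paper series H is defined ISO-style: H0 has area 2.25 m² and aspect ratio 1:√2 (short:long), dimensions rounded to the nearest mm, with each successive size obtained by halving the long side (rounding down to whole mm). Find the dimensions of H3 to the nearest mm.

Let H0's short side be w mm. w · w√2 = 2.25 m² = 2,250,000 mm², so w ≈ 1261.3 mm and w√2 ≈ 1783.8 mm → H0 = 1261 × 1784 mm.
H1: ⌊1784/2⌋ × 1261 = 892 × 1261 mm
H2: ⌊1261/2⌋ × 892 = 630 × 892 mm
H3: ⌊892/2⌋ × 630 = 446 × 630 mm

446 × 630 mm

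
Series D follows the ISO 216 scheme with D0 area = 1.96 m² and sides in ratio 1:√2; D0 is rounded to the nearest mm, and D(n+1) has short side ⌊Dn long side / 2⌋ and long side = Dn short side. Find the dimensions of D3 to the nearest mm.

Let D0's short side be w mm. w · w√2 = 1.96 m² = 1,960,000 mm², so w ≈ 1177.3 mm and w√2 ≈ 1664.9 mm → D0 = 1177 × 1665 mm.
D1: ⌊1665/2⌋ × 1177 = 832 × 1177 mm
D2: ⌊1177/2⌋ × 832 = 588 × 832 mm
D3: ⌊832/2⌋ × 588 = 416 × 588 mm

416 × 588 mm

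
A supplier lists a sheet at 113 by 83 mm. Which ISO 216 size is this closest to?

Aspect ratio 113/83 ≈ 1.361 (ISO target is √2 ≈ 1.414).
In the C-series (envelope sizes, between A and B): C7 = 81 × 114 mm.
Off by 3 mm total — nearest standard size.

C7 (81 × 114 mm)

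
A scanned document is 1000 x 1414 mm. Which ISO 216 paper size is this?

Aspect ratio 1414/1000 ≈ 1.414 — close to the ISO √2 ≈ 1.414.
In the B-series (B0 = 1000 × 1414 mm): B0 = 1000 × 1414 mm.

B0 (1000 × 1414 mm)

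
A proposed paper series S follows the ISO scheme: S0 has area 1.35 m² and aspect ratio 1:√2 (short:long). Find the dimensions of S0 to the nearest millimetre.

Let the short side be w mm. Then w · w√2 = 1.35 m² = 1,350,000 mm².
w² = 1,350,000/√2, so w ≈ 977.0 mm; long side = w√2 ≈ 1381.7 mm.

977 × 1382 mm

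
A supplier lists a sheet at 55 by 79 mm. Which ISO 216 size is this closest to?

Aspect ratio 79/55 ≈ 1.436 (ISO target is √2 ≈ 1.414).
In the C-series (envelope sizes, between A and B): C8 = 57 × 81 mm.
Off by 4 mm total — nearest standard size.

C8 (57 × 81 mm)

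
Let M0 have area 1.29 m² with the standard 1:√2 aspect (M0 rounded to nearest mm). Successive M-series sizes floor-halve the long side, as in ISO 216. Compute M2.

Let M0's short side be w mm. w · w√2 = 1.29 m² = 1,290,000 mm², so w ≈ 955.1 mm and w√2 ≈ 1350.7 mm → M0 = 955 × 1351 mm.
M1: ⌊1351/2⌋ × 955 = 675 × 955 mm
M2: ⌊955/2⌋ × 675 = 477 × 675 mm

477 × 675 mm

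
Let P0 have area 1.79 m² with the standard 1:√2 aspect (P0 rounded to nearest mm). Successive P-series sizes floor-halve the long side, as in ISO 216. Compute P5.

Let P0's short side be w mm. w · w√2 = 1.79 m² = 1,790,000 mm², so w ≈ 1125.0 mm and w√2 ≈ 1591.1 mm → P0 = 1125 × 1591 mm.
P1: ⌊1591/2⌋ × 1125 = 795 × 1125 mm
P2: ⌊1125/2⌋ × 795 = 562 × 795 mm
P3: ⌊795/2⌋ × 562 = 397 × 562 mm
P4: ⌊562/2⌋ × 397 = 281 × 397 mm
P5: ⌊397/2⌋ × 281 = 198 × 281 mm

198 × 281 mm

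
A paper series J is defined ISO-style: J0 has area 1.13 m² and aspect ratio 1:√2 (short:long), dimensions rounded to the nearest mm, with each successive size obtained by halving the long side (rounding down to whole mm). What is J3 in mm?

Let J0's short side be w mm. w · w√2 = 1.13 m² = 1,130,000 mm², so w ≈ 893.9 mm and w√2 ≈ 1264.1 mm → J0 = 894 × 1264 mm.
J1: ⌊1264/2⌋ × 894 = 632 × 894 mm
J2: ⌊894/2⌋ × 632 = 447 × 632 mm
J3: ⌊632/2⌋ × 447 = 316 × 447 mm

316 × 447 mm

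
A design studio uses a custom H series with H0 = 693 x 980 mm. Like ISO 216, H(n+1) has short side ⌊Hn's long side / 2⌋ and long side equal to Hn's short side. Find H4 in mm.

173 × 245 mm

H1: ⌊980/2⌋ × 693 = 490 × 693 mm
H2: ⌊693/2⌋ × 490 = 346 × 490 mm
H3: ⌊490/2⌋ × 346 = 245 × 346 mm
H4: ⌊346/2⌋ × 245 = 173 × 245 mm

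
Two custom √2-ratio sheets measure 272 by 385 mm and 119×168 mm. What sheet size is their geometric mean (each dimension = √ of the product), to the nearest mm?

180 × 254 mm

Short side: √(272 · 119) = √32368 ≈ 179.9 → 180 mm
Long side: √(385 · 168) = √64680 ≈ 254.3 → 254 mm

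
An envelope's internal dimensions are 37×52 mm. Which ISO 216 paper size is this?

Aspect ratio 52/37 ≈ 1.405 — close to the ISO √2 ≈ 1.414.
In the A-series (A0 area = 1 m²): A9 = 37 × 52 mm.

A9 (37 × 52 mm)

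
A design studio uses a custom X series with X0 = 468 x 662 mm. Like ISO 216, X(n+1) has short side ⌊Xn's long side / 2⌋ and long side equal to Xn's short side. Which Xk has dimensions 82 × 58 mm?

X6

X0: 468 × 662 mm
X1: 331 × 468 mm
X2: 234 × 331 mm
X3: 165 × 234 mm
X4: 117 × 165 mm
X5: 82 × 117 mm
X6: 58 × 82 mm
X7: 41 × 58 mm
→ matches X6.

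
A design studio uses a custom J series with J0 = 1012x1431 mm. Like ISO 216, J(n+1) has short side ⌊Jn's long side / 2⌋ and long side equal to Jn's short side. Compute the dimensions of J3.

357 × 506 mm

J1: ⌊1431/2⌋ × 1012 = 715 × 1012 mm
J2: ⌊1012/2⌋ × 715 = 506 × 715 mm
J3: ⌊715/2⌋ × 506 = 357 × 506 mm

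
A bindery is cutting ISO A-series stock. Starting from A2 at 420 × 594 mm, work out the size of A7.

A3: ⌊594/2⌋ × 420 = 297 × 420 mm
A4: ⌊420/2⌋ × 297 = 210 × 297 mm
A5: ⌊297/2⌋ × 210 = 148 × 210 mm
A6: ⌊210/2⌋ × 148 = 105 × 148 mm
A7: ⌊148/2⌋ × 105 = 74 × 105 mm

74 × 105 mm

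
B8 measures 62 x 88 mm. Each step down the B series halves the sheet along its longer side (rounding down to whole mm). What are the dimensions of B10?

B9: ⌊88/2⌋ × 62 = 44 × 62 mm
B10: ⌊62/2⌋ × 44 = 31 × 44 mm

31 × 44 mm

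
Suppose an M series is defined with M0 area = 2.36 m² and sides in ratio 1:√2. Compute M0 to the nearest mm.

1292 × 1827 mm

Let the short side be w mm. Then w · w√2 = 2.36 m² = 2,360,000 mm².
w² = 2,360,000/√2, so w ≈ 1291.8 mm; long side = w√2 ≈ 1826.9 mm.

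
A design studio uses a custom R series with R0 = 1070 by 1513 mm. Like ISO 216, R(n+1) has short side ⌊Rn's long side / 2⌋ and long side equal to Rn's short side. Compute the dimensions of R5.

189 × 267 mm

R1: ⌊1513/2⌋ × 1070 = 756 × 1070 mm
R2: ⌊1070/2⌋ × 756 = 535 × 756 mm
R3: ⌊756/2⌋ × 535 = 378 × 535 mm
R4: ⌊535/2⌋ × 378 = 267 × 378 mm
R5: ⌊378/2⌋ × 267 = 189 × 267 mm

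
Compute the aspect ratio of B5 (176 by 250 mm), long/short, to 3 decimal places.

1.420

250 / 176 = 1.420
ISO 216 targets √2 ≈ 1.414; the +0.006 deviation is from mm rounding.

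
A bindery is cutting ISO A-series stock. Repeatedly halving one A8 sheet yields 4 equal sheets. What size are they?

A10

4 = 2^2, so 2 halving steps.
A8 → A9 → … → A10 after 2 steps.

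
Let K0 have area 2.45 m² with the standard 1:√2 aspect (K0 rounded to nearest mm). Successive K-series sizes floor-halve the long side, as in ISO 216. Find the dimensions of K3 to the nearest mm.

Let K0's short side be w mm. w · w√2 = 2.45 m² = 2,450,000 mm², so w ≈ 1316.2 mm and w√2 ≈ 1861.4 mm → K0 = 1316 × 1861 mm.
K1: ⌊1861/2⌋ × 1316 = 930 × 1316 mm
K2: ⌊1316/2⌋ × 930 = 658 × 930 mm
K3: ⌊930/2⌋ × 658 = 465 × 658 mm

465 × 658 mm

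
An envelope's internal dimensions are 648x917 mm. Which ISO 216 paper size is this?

Aspect ratio 917/648 ≈ 1.415 — close to the ISO √2 ≈ 1.414.
In the C-series (envelope sizes, between A and B): C1 = 648 × 917 mm.

C1 (648 × 917 mm)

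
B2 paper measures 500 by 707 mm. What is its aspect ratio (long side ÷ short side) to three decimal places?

707 / 500 = 1.414
Matches √2 ≈ 1.414 — the ISO 216 defining ratio.

1.414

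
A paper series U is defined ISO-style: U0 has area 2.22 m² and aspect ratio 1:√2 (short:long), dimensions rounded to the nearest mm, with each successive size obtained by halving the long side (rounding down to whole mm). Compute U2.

Let U0's short side be w mm. w · w√2 = 2.22 m² = 2,220,000 mm², so w ≈ 1252.9 mm and w√2 ≈ 1771.9 mm → U0 = 1253 × 1772 mm.
U1: ⌊1772/2⌋ × 1253 = 886 × 1253 mm
U2: ⌊1253/2⌋ × 886 = 626 × 886 mm

626 × 886 mm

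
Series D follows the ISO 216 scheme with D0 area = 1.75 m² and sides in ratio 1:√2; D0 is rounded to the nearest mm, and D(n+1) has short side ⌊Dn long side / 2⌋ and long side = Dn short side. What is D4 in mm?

Let D0's short side be w mm. w · w√2 = 1.75 m² = 1,750,000 mm², so w ≈ 1112.4 mm and w√2 ≈ 1573.2 mm → D0 = 1112 × 1573 mm.
D1: ⌊1573/2⌋ × 1112 = 786 × 1112 mm
D2: ⌊1112/2⌋ × 786 = 556 × 786 mm
D3: ⌊786/2⌋ × 556 = 393 × 556 mm
D4: ⌊556/2⌋ × 393 = 278 × 393 mm

278 × 393 mm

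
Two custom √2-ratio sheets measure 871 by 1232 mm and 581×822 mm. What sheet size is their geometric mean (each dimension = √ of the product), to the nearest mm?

Short side: √(871 · 581) = √506051 ≈ 711.4 → 711 mm
Long side: √(1232 · 822) = √1012704 ≈ 1006.3 → 1006 mm

711 × 1006 mm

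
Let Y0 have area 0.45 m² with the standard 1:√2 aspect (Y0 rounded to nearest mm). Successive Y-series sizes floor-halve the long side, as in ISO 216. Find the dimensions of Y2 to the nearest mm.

282 × 399 mm

Let Y0's short side be w mm. w · w√2 = 0.45 m² = 450,000 mm², so w ≈ 564.1 mm and w√2 ≈ 797.7 mm → Y0 = 564 × 798 mm.
Y1: ⌊798/2⌋ × 564 = 399 × 564 mm
Y2: ⌊564/2⌋ × 399 = 282 × 399 mm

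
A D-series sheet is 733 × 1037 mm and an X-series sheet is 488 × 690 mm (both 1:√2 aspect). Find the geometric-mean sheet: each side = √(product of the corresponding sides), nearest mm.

598 × 846 mm

Short side: √(733 · 488) = √357704 ≈ 598.1 → 598 mm
Long side: √(1037 · 690) = √715530 ≈ 845.9 → 846 mm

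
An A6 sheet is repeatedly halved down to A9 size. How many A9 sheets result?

8

A6 = 105 × 148 mm; A9 = 37 × 52 mm.
Each halving step doubles the count; 3 steps from A6 to A9.
2^3 = 8.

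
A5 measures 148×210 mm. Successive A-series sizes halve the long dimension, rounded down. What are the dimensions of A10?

A6: ⌊210/2⌋ × 148 = 105 × 148 mm
A7: ⌊148/2⌋ × 105 = 74 × 105 mm
A8: ⌊105/2⌋ × 74 = 52 × 74 mm
A9: ⌊74/2⌋ × 52 = 37 × 52 mm
A10: ⌊52/2⌋ × 37 = 26 × 37 mm

26 × 37 mm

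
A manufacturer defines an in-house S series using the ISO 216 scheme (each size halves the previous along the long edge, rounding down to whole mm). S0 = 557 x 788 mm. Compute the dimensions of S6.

69 × 98 mm

S1: ⌊788/2⌋ × 557 = 394 × 557 mm
S2: ⌊557/2⌋ × 394 = 278 × 394 mm
S3: ⌊394/2⌋ × 278 = 197 × 278 mm
S4: ⌊278/2⌋ × 197 = 139 × 197 mm
S5: ⌊197/2⌋ × 139 = 98 × 139 mm
S6: ⌊139/2⌋ × 98 = 69 × 98 mm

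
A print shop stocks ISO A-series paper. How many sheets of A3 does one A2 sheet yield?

Each ISO step halves the sheet: 1 × A2 → 2 × A3
From A2 to A3 is 1 halving step: 2^1 = 2.

2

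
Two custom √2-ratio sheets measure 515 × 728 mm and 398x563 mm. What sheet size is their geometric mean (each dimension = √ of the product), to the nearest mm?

Short side: √(515 · 398) = √204970 ≈ 452.7 → 453 mm
Long side: √(728 · 563) = √409864 ≈ 640.2 → 640 mm

453 × 640 mm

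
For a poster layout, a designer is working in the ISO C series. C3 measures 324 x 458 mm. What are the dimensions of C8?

C4: ⌊458/2⌋ × 324 = 229 × 324 mm
C5: ⌊324/2⌋ × 229 = 162 × 229 mm
C6: ⌊229/2⌋ × 162 = 114 × 162 mm
C7: ⌊162/2⌋ × 114 = 81 × 114 mm
C8: ⌊114/2⌋ × 81 = 57 × 81 mm

57 × 81 mm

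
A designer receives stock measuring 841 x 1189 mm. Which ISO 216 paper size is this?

A0 (841 × 1189 mm)

Aspect ratio 1189/841 ≈ 1.414 — close to the ISO √2 ≈ 1.414.
In the A-series (A0 area = 1 m²): A0 = 841 × 1189 mm.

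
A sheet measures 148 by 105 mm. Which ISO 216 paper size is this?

A6 (105 × 148 mm)

Aspect ratio 148/105 ≈ 1.410 — close to the ISO √2 ≈ 1.414.
In the A-series (A0 area = 1 m²): A6 = 105 × 148 mm.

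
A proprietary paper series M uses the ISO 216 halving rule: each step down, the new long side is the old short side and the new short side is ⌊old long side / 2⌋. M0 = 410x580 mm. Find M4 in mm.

M1: ⌊580/2⌋ × 410 = 290 × 410 mm
M2: ⌊410/2⌋ × 290 = 205 × 290 mm
M3: ⌊290/2⌋ × 205 = 145 × 205 mm
M4: ⌊205/2⌋ × 145 = 102 × 145 mm

102 × 145 mm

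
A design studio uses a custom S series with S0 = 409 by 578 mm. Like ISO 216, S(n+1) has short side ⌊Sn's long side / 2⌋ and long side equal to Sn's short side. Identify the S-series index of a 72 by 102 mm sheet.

S0: 409 × 578 mm
S1: 289 × 409 mm
S2: 204 × 289 mm
S3: 144 × 204 mm
S4: 102 × 144 mm
S5: 72 × 102 mm
S6: 51 × 72 mm
→ matches S5.

S5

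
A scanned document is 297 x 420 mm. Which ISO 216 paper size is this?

Aspect ratio 420/297 ≈ 1.414 — close to the ISO √2 ≈ 1.414.
In the A-series (A0 area = 1 m²): A3 = 297 × 420 mm.

A3 (297 × 420 mm)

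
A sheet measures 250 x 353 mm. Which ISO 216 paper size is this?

Aspect ratio 353/250 ≈ 1.412 — close to the ISO √2 ≈ 1.414.
In the B-series (B0 = 1000 × 1414 mm): B4 = 250 × 353 mm.

B4 (250 × 353 mm)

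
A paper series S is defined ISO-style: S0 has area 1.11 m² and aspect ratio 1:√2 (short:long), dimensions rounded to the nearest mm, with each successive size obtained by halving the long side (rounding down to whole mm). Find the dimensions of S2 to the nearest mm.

443 × 626 mm

Let S0's short side be w mm. w · w√2 = 1.11 m² = 1,110,000 mm², so w ≈ 885.9 mm and w√2 ≈ 1252.9 mm → S0 = 886 × 1253 mm.
S1: ⌊1253/2⌋ × 886 = 626 × 886 mm
S2: ⌊886/2⌋ × 626 = 443 × 626 mm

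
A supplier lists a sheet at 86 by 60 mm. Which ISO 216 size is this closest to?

B8 (62 × 88 mm)

Aspect ratio 86/60 ≈ 1.433 (ISO target is √2 ≈ 1.414).
In the B-series (B0 = 1000 × 1414 mm): B8 = 62 × 88 mm.
Off by 4 mm total — nearest standard size.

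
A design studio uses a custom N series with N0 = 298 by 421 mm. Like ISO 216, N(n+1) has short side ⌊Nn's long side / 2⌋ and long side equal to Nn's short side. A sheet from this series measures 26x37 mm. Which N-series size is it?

N7

N0: 298 × 421 mm
N1: 210 × 298 mm
N2: 149 × 210 mm
N3: 105 × 149 mm
N4: 74 × 105 mm
N5: 52 × 74 mm
N6: 37 × 52 mm
N7: 26 × 37 mm
N8: 18 × 26 mm
→ matches N7.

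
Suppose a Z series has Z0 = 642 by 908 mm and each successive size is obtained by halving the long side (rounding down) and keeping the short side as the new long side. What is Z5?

Z1: ⌊908/2⌋ × 642 = 454 × 642 mm
Z2: ⌊642/2⌋ × 454 = 321 × 454 mm
Z3: ⌊454/2⌋ × 321 = 227 × 321 mm
Z4: ⌊321/2⌋ × 227 = 160 × 227 mm
Z5: ⌊227/2⌋ × 160 = 113 × 160 mm

113 × 160 mm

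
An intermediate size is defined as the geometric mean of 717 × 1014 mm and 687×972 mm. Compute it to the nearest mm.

Short side: √(717 · 687) = √492579 ≈ 701.8 → 702 mm
Long side: √(1014 · 972) = √985608 ≈ 992.8 → 993 mm

702 × 993 mm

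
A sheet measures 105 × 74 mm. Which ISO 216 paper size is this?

A7 (74 × 105 mm)

Aspect ratio 105/74 ≈ 1.419 — close to the ISO √2 ≈ 1.414.
In the A-series (A0 area = 1 m²): A7 = 74 × 105 mm.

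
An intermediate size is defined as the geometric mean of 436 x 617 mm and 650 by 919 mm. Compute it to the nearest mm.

532 × 753 mm

Short side: √(436 · 650) = √283400 ≈ 532.4 → 532 mm
Long side: √(617 · 919) = √567023 ≈ 753.0 → 753 mm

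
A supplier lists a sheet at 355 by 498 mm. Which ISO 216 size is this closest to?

Aspect ratio 498/355 ≈ 1.403 — close to the ISO √2 ≈ 1.414.
In the B-series (B0 = 1000 × 1414 mm): B3 = 353 × 500 mm.
Off by 4 mm total — nearest standard size.

B3 (353 × 500 mm)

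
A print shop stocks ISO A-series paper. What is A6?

105 × 148 mm

A0 = 841 × 1189 mm (A0 has area 1 m², aspect 1:√2).
A1: ⌊1189/2⌋ × 841 = 594 × 841 mm
A2: ⌊841/2⌋ × 594 = 420 × 594 mm
A3: ⌊594/2⌋ × 420 = 297 × 420 mm
A4: ⌊420/2⌋ × 297 = 210 × 297 mm
A5: ⌊297/2⌋ × 210 = 148 × 210 mm
A6: ⌊210/2⌋ × 148 = 105 × 148 mm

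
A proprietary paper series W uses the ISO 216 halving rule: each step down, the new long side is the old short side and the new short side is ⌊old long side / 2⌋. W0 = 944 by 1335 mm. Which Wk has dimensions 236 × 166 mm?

W5

W0: 944 × 1335 mm
W1: 667 × 944 mm
W2: 472 × 667 mm
W3: 333 × 472 mm
W4: 236 × 333 mm
W5: 166 × 236 mm
W6: 118 × 166 mm
→ matches W5.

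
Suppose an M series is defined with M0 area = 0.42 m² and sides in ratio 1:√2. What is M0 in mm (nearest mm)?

545 × 771 mm

Let the short side be w mm. Then w · w√2 = 0.42 m² = 420,000 mm².
w² = 420,000/√2, so w ≈ 545.0 mm; long side = w√2 ≈ 770.7 mm.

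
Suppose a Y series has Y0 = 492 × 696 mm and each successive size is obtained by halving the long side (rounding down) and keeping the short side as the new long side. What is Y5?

87 × 123 mm

Y1: ⌊696/2⌋ × 492 = 348 × 492 mm
Y2: ⌊492/2⌋ × 348 = 246 × 348 mm
Y3: ⌊348/2⌋ × 246 = 174 × 246 mm
Y4: ⌊246/2⌋ × 174 = 123 × 174 mm
Y5: ⌊174/2⌋ × 123 = 87 × 123 mm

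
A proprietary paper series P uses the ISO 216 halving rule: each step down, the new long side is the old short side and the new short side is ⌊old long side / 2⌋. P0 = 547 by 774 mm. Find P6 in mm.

P1 = 387 × 547 mm (from P0 by 1 halving).
P2: ⌊547/2⌋ × 387 = 273 × 387 mm
P3: ⌊387/2⌋ × 273 = 193 × 273 mm
P4: ⌊273/2⌋ × 193 = 136 × 193 mm
P5: ⌊193/2⌋ × 136 = 96 × 136 mm
P6: ⌊136/2⌋ × 96 = 68 × 96 mm

68 × 96 mm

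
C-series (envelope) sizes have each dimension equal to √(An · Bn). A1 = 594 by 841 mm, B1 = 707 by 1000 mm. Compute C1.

648 × 917 mm

Short side: √(594 · 707) = √419958 ≈ 648.0 → 648 mm
Long side: √(841 · 1000) = √841000 ≈ 917.1 → 917 mm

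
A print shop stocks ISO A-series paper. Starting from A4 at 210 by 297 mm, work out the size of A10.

A5: ⌊297/2⌋ × 210 = 148 × 210 mm
A6: ⌊210/2⌋ × 148 = 105 × 148 mm
A7: ⌊148/2⌋ × 105 = 74 × 105 mm
A8: ⌊105/2⌋ × 74 = 52 × 74 mm
A9: ⌊74/2⌋ × 52 = 37 × 52 mm
A10: ⌊52/2⌋ × 37 = 26 × 37 mm

26 × 37 mm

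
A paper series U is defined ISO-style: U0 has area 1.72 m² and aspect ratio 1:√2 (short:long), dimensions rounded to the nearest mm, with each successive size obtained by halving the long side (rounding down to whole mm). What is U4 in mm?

Let U0's short side be w mm. w · w√2 = 1.72 m² = 1,720,000 mm², so w ≈ 1102.8 mm and w√2 ≈ 1559.6 mm → U0 = 1103 × 1560 mm.
U1: ⌊1560/2⌋ × 1103 = 780 × 1103 mm
U2: ⌊1103/2⌋ × 780 = 551 × 780 mm
U3: ⌊780/2⌋ × 551 = 390 × 551 mm
U4: ⌊551/2⌋ × 390 = 275 × 390 mm

275 × 390 mm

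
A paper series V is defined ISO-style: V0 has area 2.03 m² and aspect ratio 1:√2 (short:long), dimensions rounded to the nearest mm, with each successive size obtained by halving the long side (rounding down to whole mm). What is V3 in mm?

Let V0's short side be w mm. w · w√2 = 2.03 m² = 2,030,000 mm², so w ≈ 1198.1 mm and w√2 ≈ 1694.4 mm → V0 = 1198 × 1694 mm.
V1: ⌊1694/2⌋ × 1198 = 847 × 1198 mm
V2: ⌊1198/2⌋ × 847 = 599 × 847 mm
V3: ⌊847/2⌋ × 599 = 423 × 599 mm

423 × 599 mm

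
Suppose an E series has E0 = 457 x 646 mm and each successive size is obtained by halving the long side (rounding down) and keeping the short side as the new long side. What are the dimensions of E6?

57 × 80 mm

E1 = 323 × 457 mm (from E0 by 1 halving).
E2: ⌊457/2⌋ × 323 = 228 × 323 mm
E3: ⌊323/2⌋ × 228 = 161 × 228 mm
E4: ⌊228/2⌋ × 161 = 114 × 161 mm
E5: ⌊161/2⌋ × 114 = 80 × 114 mm
E6: ⌊114/2⌋ × 80 = 57 × 80 mm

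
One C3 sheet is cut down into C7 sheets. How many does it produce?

16

Each ISO step halves the sheet: 1 × C3 → 2 × C4 → 4 × C5 → 8 × C6 → …
From C3 to C7 is 4 halving steps: 2^4 = 16.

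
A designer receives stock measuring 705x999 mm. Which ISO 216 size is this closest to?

Aspect ratio 999/705 ≈ 1.417 — close to the ISO √2 ≈ 1.414.
In the B-series (B0 = 1000 × 1414 mm): B1 = 707 × 1000 mm.
Off by 3 mm total — nearest standard size.

B1 (707 × 1000 mm)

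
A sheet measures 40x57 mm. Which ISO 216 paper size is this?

Aspect ratio 57/40 ≈ 1.425 — close to the ISO √2 ≈ 1.414.
In the C-series (envelope sizes, between A and B): C9 = 40 × 57 mm.

C9 (40 × 57 mm)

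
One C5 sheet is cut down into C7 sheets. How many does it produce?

4

C5 = 162 × 229 mm; C7 = 81 × 114 mm.
Each halving step doubles the count; 2 steps from C5 to C7.
2^2 = 4.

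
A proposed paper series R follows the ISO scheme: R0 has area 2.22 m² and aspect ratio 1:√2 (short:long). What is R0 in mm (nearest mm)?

Let the short side be w mm. Then w · w√2 = 2.22 m² = 2,220,000 mm².
w² = 2,220,000/√2, so w ≈ 1252.9 mm; long side = w√2 ≈ 1771.9 mm.

1253 × 1772 mm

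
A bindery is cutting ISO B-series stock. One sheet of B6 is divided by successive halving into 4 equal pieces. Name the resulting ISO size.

B8

4 = 2^2, so 2 halving steps.
B6 → B7 → … → B8 after 2 steps.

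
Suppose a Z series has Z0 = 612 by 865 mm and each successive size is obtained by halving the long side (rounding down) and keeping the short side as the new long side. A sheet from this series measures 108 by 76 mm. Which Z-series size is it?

Z6

Z0: 612 × 865 mm
Z1: 432 × 612 mm
Z2: 306 × 432 mm
Z3: 216 × 306 mm
Z4: 153 × 216 mm
Z5: 108 × 153 mm
Z6: 76 × 108 mm
Z7: 54 × 76 mm
→ matches Z6.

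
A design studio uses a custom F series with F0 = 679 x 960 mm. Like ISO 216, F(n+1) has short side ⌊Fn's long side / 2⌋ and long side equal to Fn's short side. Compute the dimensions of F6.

F1 = 480 × 679 mm (from F0 by 1 halving).
F2: ⌊679/2⌋ × 480 = 339 × 480 mm
F3: ⌊480/2⌋ × 339 = 240 × 339 mm
F4: ⌊339/2⌋ × 240 = 169 × 240 mm
F5: ⌊240/2⌋ × 169 = 120 × 169 mm
F6: ⌊169/2⌋ × 120 = 84 × 120 mm

84 × 120 mm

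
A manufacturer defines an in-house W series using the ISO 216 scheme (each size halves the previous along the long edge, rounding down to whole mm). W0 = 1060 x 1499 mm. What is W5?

187 × 265 mm

W1: ⌊1499/2⌋ × 1060 = 749 × 1060 mm
W2: ⌊1060/2⌋ × 749 = 530 × 749 mm
W3: ⌊749/2⌋ × 530 = 374 × 530 mm
W4: ⌊530/2⌋ × 374 = 265 × 374 mm
W5: ⌊374/2⌋ × 265 = 187 × 265 mm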